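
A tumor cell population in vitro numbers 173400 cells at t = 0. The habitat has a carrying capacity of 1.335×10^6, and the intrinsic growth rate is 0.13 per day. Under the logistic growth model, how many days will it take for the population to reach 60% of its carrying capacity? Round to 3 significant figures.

17.7 days

A = (K − N₀)/N₀ = (1.335×10^6 − 173400)/173400 = 6.699.
Solve 1.335×10^6/(1 + 6.699·e^(−0.13t)) = 801000: 1 + 6.699·e^(−0.13t) = 1.6667, so e^(−0.13t) = 0.0995179.
−0.13·t = ln(0.0995179) = -2.3074, so t = 2.3074/0.13 = 17.749.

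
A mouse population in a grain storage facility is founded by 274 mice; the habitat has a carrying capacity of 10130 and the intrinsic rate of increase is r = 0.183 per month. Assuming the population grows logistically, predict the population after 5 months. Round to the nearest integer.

A = (K − N₀)/N₀ = (10130 − 274)/274 = 35.971.
N(t) = K/(1 + A·e^(−rt)) = 10130/(1 + 35.971×e^(−0.183×5)).
e^(−0.915) = 0.40052; denominator = 1 + 35.971×0.40052 = 15.407.
N = 10130/15.407 = 657.497.

657 mice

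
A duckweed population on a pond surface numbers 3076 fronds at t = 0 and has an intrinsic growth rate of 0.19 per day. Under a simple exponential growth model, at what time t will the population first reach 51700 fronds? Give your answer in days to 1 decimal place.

Set N₀·e^(rt) = 51700: e^(0.19·t) = 51700/3076 = 16.808.
0.19·t = ln(16.808) = 2.8218, so t = 2.8218/0.19 = 14.852.

14.9 days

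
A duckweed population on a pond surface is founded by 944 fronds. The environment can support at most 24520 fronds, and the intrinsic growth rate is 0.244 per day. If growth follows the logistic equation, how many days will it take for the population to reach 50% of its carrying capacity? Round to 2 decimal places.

13.19 days

A = (K − N₀)/N₀ = (24520 − 944)/944 = 24.975.
Solve 24520/(1 + 24.975·e^(−0.244t)) = 12260: 1 + 24.975·e^(−0.244t) = 2, so e^(−0.244t) = 0.0400407.
−0.244·t = ln(0.0400407) = -3.2179, so t = 3.2179/0.244 = 13.188.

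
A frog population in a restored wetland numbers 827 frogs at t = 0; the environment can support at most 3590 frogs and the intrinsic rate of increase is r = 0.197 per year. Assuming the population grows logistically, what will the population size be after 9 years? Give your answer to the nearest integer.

A = (K − N₀)/N₀ = (3590 − 827)/827 = 3.341.
N(t) = K/(1 + A·e^(−rt)) = 3590/(1 + 3.341×e^(−0.197×9)).
e^(−1.773) = 0.16982; denominator = 1 + 3.341×0.16982 = 1.5674.
N = 3590/1.5674 = 2290.45.

2290 frogs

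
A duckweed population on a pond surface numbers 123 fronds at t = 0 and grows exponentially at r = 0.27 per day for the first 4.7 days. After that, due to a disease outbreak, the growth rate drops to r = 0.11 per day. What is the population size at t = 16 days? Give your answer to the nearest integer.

Phase 1: N(4.7) = 123·e^(0.27×4.7) = 123·e^1.269 = 437.547.
Phase 2 runs for 16 − 4.7 = 11.3 days at r = 0.11.
N(16) = 437.547·e^(0.11×11.3) = 437.547·e^1.243 = 1516.54.

1517 fronds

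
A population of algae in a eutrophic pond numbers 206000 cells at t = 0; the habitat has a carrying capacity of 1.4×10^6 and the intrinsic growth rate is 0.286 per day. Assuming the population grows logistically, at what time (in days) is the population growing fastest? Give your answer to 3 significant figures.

Logistic growth is fastest at N = K/2 = 700000.
A = (K − N₀)/N₀ = 5.7961. Set K/(1 + A·e^(−rt)) = K/2 → A·e^(−rt) = 1.
e^(−0.286t) = 1/5.7961 = 0.172529, so t = ln(5.7961)/0.286 = 1.7572/0.286 = 6.144.

6.14 days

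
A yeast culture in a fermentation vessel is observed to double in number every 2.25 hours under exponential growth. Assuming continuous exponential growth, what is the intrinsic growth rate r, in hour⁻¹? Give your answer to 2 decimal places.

0.31 per hour

r = ln(2)/t_d = 0.6931/2.25 = 0.30807.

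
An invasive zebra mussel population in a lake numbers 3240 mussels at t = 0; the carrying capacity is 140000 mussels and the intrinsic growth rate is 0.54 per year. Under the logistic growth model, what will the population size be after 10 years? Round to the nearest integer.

117583 mussels

A = (K − N₀)/N₀ = (140000 − 3240)/3240 = 42.21.
N(t) = K/(1 + A·e^(−rt)) = 140000/(1 + 42.21×e^(−0.54×10)).
e^(−5.4) = 0.0045166; denominator = 1 + 42.21×0.0045166 = 1.1906.
N = 140000/1.1906 = 117583.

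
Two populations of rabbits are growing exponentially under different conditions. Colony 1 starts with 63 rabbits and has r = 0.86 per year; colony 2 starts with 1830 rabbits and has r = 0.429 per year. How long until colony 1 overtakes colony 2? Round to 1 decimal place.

Set 63·e^(0.86t) = 1830·e^(0.429t).
e^((0.86 − 0.429)t) = 1830/63 → e^(0.431·t) = 29.048.
0.431·t = ln(29.048) = 3.3689, so t = 3.3689/0.431 = 7.8166.

7.8 years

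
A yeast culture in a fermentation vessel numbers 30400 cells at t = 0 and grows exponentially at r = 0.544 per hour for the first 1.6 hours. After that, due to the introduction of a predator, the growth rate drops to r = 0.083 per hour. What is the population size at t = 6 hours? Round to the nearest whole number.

Phase 1: N(1.6) = 30400·e^(0.544×1.6) = 30400·e^0.8704 = 72591.1.
Phase 2 runs for 6 − 1.6 = 4.4 hours at r = 0.083.
N(6) = 72591.1·e^(0.083×4.4) = 72591.1·e^0.3652 = 104589.

104589 cells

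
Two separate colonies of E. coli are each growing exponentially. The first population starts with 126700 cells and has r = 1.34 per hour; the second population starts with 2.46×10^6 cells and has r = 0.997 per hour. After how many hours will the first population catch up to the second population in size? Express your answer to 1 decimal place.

Set 126700·e^(1.34t) = 2.46×10^6·e^(0.997t).
e^((1.34 − 0.997)t) = 2.46×10^6/126700 → e^(0.343·t) = 19.416.
0.343·t = ln(19.416) = 2.9661, so t = 2.9661/0.343 = 8.6475.

8.6 hours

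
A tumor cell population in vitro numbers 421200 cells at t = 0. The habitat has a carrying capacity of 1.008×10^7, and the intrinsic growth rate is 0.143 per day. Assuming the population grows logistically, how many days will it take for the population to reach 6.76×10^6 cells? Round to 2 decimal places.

26.88 days

A = (K − N₀)/N₀ = (1.008×10^7 − 421200)/421200 = 22.932.
Solve 1.008×10^7/(1 + 22.932·e^(−0.143t)) = 6.76×10^6: 1 + 22.932·e^(−0.143t) = 1.4911, so e^(−0.143t) = 0.0214169.
−0.143·t = ln(0.0214169) = -3.8436, so t = 3.8436/0.143 = 26.878.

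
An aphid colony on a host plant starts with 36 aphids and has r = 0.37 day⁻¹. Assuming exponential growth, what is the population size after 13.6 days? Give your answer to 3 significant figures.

5520 aphids

N(t) = N₀·e^(rt) = 36 × e^(0.37×13.6) = 36 × e^5.032.
e^5.032 ≈ 153.24, so N ≈ 36 × 153.24 = 5516.61.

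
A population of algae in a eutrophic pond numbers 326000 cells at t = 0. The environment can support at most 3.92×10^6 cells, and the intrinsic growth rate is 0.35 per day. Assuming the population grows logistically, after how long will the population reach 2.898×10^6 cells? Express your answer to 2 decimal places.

9.84 days

A = (K − N₀)/N₀ = (3.92×10^6 − 326000)/326000 = 11.025.
Solve 3.92×10^6/(1 + 11.025·e^(−0.35t)) = 2.898×10^6: 1 + 11.025·e^(−0.35t) = 1.3527, so e^(−0.35t) = 0.0319884.
−0.35·t = ln(0.0319884) = -3.4424, so t = 3.4424/0.35 = 9.8354.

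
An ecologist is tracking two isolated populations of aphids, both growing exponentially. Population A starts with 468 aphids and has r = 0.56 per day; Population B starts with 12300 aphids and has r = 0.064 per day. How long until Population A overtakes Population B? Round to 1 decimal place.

Set 468·e^(0.56t) = 12300·e^(0.064t).
e^((0.56 − 0.064)t) = 12300/468 → e^(0.496·t) = 26.282.
0.496·t = ln(26.282) = 3.2689, so t = 3.2689/0.496 = 6.5905.

6.6 days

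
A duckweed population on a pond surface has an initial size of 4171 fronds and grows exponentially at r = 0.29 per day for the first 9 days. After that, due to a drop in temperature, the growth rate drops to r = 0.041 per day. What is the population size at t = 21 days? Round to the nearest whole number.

Phase 1: N(9) = 4171·e^(0.29×9) = 4171·e^2.61 = 56721.6.
Phase 2 runs for 21 − 9 = 12 days at r = 0.041.
N(21) = 56721.6·e^(0.041×12) = 56721.6·e^0.492 = 92773.

92773 fronds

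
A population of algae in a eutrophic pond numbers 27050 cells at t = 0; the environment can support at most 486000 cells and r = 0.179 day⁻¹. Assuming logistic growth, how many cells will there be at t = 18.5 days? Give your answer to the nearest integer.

A = (K − N₀)/N₀ = (486000 − 27050)/27050 = 16.967.
N(t) = K/(1 + A·e^(−rt)) = 486000/(1 + 16.967×e^(−0.179×18.5)).
e^(−3.311) = 0.036461; denominator = 1 + 16.967×0.036461 = 1.6186.
N = 486000/1.6186 = 300254.

300254 cells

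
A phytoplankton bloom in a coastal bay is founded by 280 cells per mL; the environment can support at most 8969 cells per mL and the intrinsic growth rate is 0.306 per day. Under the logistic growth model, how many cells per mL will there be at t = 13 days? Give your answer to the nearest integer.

5673 cells per mL

A = (K − N₀)/N₀ = (8969 − 280)/280 = 31.032.
N(t) = K/(1 + A·e^(−rt)) = 8969/(1 + 31.032×e^(−0.306×13)).
e^(−3.978) = 0.018723; denominator = 1 + 31.032×0.018723 = 1.581.
N = 8969/1.581 = 5672.93.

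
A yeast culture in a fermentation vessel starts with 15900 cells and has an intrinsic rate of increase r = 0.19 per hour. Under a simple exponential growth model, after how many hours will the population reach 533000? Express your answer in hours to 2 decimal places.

18.49 hours

Set N₀·e^(rt) = 533000: e^(0.19·t) = 533000/15900 = 33.522.
0.19·t = ln(33.522) = 3.5122, so t = 3.5122/0.19 = 18.485.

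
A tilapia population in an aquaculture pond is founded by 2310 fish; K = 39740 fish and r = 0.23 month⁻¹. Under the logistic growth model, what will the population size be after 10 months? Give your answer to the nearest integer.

A = (K − N₀)/N₀ = (39740 − 2310)/2310 = 16.203.
N(t) = K/(1 + A·e^(−rt)) = 39740/(1 + 16.203×e^(−0.23×10)).
e^(−2.3) = 0.10026; denominator = 1 + 16.203×0.10026 = 2.6245.
N = 39740/2.6245 = 15141.7.

15142 fish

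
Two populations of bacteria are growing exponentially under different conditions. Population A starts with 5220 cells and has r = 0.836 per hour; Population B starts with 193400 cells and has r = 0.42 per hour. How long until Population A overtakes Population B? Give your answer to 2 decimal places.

Set 5220·e^(0.836t) = 193400·e^(0.42t).
e^((0.836 − 0.42)t) = 193400/5220 → e^(0.416·t) = 37.05.
0.416·t = ln(37.05) = 3.6123, so t = 3.6123/0.416 = 8.6833.

8.68 hours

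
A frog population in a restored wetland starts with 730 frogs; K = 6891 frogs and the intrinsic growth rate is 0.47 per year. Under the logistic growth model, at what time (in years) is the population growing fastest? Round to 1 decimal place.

Logistic growth is fastest at N = K/2 = 3445.5.
A = (K − N₀)/N₀ = 8.4397. Set K/(1 + A·e^(−rt)) = K/2 → A·e^(−rt) = 1.
e^(−0.47t) = 1/8.4397 = 0.118487, so t = ln(8.4397)/0.47 = 2.1329/0.47 = 4.5382.

4.5 years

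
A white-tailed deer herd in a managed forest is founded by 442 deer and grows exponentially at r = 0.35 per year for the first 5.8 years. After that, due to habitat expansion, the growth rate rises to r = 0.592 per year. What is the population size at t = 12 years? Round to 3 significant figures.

Phase 1: N(5.8) = 442·e^(0.35×5.8) = 442·e^2.03 = 3365.43.
Phase 2 runs for 12 − 5.8 = 6.2 years at r = 0.592.
N(12) = 3365.43·e^(0.592×6.2) = 3365.43·e^3.67 = 132152.

132000 deer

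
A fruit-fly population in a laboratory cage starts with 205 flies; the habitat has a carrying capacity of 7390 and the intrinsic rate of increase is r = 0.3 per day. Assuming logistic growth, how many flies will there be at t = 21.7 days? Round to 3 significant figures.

7020 flies

A = (K − N₀)/N₀ = (7390 − 205)/205 = 35.049.
N(t) = K/(1 + A·e^(−rt)) = 7390/(1 + 35.049×e^(−0.3×21.7)).
e^(−6.51) = 0.0014885; denominator = 1 + 35.049×0.0014885 = 1.0522.
N = 7390/1.0522 = 7023.58.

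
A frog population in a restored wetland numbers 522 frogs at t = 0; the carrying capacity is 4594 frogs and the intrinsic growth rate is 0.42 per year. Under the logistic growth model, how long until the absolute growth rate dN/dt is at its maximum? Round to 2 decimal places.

4.89 years

Logistic growth is fastest at N = K/2 = 2297.
A = (K − N₀)/N₀ = 7.8008. Set K/(1 + A·e^(−rt)) = K/2 → A·e^(−rt) = 1.
e^(−0.42t) = 1/7.8008 = 0.128193, so t = ln(7.8008)/0.42 = 2.0542/0.42 = 4.891.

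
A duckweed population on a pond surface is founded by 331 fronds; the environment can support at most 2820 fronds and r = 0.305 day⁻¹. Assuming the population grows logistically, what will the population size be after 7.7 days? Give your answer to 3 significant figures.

1640 fronds

A = (K − N₀)/N₀ = (2820 − 331)/331 = 7.5196.
N(t) = K/(1 + A·e^(−rt)) = 2820/(1 + 7.5196×e^(−0.305×7.7)).
e^(−2.349) = 0.095512; denominator = 1 + 7.5196×0.095512 = 1.7182.
N = 2820/1.7182 = 1641.24.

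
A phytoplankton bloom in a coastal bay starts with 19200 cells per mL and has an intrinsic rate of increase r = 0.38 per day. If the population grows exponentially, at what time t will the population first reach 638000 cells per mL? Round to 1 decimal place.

Set N₀·e^(rt) = 638000: e^(0.38·t) = 638000/19200 = 33.229.
0.38·t = ln(33.229) = 3.5034, so t = 3.5034/0.38 = 9.2195.

9.2 days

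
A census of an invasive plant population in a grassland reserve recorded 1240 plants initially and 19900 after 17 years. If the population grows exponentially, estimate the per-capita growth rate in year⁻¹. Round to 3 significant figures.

From N(t) = N₀·e^(rt): e^(r·17) = 19900/1240 = 16.048.
r·17 = ln(16.048) = 2.7756, so r = 2.7756/17 = 0.16327.

0.163 per year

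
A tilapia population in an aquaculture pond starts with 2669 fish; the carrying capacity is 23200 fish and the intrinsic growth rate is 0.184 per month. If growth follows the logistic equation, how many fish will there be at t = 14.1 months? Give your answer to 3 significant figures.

14700 fish

A = (K − N₀)/N₀ = (23200 − 2669)/2669 = 7.6924.
N(t) = K/(1 + A·e^(−rt)) = 23200/(1 + 7.6924×e^(−0.184×14.1)).
e^(−2.594) = 0.074691; denominator = 1 + 7.6924×0.074691 = 1.5746.
N = 23200/1.5746 = 14734.4.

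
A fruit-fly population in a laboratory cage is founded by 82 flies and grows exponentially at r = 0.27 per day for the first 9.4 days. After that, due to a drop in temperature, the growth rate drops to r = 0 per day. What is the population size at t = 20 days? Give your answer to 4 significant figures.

Phase 1: N(9.4) = 82·e^(0.27×9.4) = 82·e^2.538 = 1037.66.
Phase 2 runs for 20 − 9.4 = 10.6 days at r = 0.
N(20) = 1037.66·e^(0×10.6) = 1037.66·e^0 = 1037.66.

1038 flies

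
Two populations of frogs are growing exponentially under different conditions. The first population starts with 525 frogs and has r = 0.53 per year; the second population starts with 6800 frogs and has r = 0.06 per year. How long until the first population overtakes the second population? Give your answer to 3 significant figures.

5.45 years

Set 525·e^(0.53t) = 6800·e^(0.06t).
e^((0.53 − 0.06)t) = 6800/525 → e^(0.47·t) = 12.952.
0.47·t = ln(12.952) = 2.5613, so t = 2.5613/0.47 = 5.4495.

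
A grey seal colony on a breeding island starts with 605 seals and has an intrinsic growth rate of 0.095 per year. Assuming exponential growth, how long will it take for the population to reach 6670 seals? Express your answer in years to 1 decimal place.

25.3 years

Set N₀·e^(rt) = 6670: e^(0.095·t) = 6670/605 = 11.025.
0.095·t = ln(11.025) = 2.4001, so t = 2.4001/0.095 = 25.265.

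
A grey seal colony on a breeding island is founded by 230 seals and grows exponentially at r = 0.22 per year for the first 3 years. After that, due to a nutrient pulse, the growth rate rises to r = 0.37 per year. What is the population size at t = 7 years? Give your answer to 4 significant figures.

1955 seals

Phase 1: N(3) = 230·e^(0.22×3) = 230·e^0.66 = 445.002.
Phase 2 runs for 7 − 3 = 4 years at r = 0.37.
N(7) = 445.002·e^(0.37×4) = 445.002·e^1.48 = 1954.87.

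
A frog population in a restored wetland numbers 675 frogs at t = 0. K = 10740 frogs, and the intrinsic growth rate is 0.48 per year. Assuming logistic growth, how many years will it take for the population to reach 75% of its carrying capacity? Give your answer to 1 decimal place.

A = (K − N₀)/N₀ = (10740 − 675)/675 = 14.911.
Solve 10740/(1 + 14.911·e^(−0.48t)) = 8055: 1 + 14.911·e^(−0.48t) = 1.3333, so e^(−0.48t) = 0.0223547.
−0.48·t = ln(0.0223547) = -3.8007, so t = 3.8007/0.48 = 7.9182.

7.9 years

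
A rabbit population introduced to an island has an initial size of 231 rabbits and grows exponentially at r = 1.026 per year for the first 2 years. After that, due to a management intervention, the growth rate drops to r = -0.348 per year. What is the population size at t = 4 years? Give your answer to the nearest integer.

Phase 1: N(2) = 231·e^(1.026×2) = 231·e^2.052 = 1797.98.
Phase 2 runs for 4 − 2 = 2 years at r = -0.348.
N(4) = 1797.98·e^(-0.348×2) = 1797.98·e^-0.696 = 896.428.

896 rabbits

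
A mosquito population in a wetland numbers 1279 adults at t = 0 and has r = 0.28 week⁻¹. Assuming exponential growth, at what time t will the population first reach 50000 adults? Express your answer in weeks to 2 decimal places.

13.09 weeks

Set N₀·e^(rt) = 50000: e^(0.28·t) = 50000/1279 = 39.093.
0.28·t = ln(39.093) = 3.6659, so t = 3.6659/0.28 = 13.093.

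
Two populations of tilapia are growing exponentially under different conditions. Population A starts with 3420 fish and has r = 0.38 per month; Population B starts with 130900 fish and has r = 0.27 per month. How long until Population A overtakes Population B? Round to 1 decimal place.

Set 3420·e^(0.38t) = 130900·e^(0.27t).
e^((0.38 − 0.27)t) = 130900/3420 → e^(0.11·t) = 38.275.
0.11·t = ln(38.275) = 3.6448, so t = 3.6448/0.11 = 33.134.

33.1 months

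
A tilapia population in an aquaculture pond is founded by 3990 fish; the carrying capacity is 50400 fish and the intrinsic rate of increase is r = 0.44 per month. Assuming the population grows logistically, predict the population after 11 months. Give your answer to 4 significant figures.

A = (K − N₀)/N₀ = (50400 − 3990)/3990 = 11.632.
N(t) = K/(1 + A·e^(−rt)) = 50400/(1 + 11.632×e^(−0.44×11)).
e^(−4.84) = 0.0079071; denominator = 1 + 11.632×0.0079071 = 1.092.
N = 50400/1.092 = 46155.

46160 fish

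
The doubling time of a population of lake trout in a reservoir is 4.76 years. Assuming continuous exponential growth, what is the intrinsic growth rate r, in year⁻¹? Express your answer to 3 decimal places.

r = ln(2)/t_d = 0.6931/4.76 = 0.14562.

0.146 per year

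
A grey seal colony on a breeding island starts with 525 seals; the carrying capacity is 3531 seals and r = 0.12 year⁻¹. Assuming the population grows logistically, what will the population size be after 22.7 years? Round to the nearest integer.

2567 seals

A = (K − N₀)/N₀ = (3531 − 525)/525 = 5.7257.
N(t) = K/(1 + A·e^(−rt)) = 3531/(1 + 5.7257×e^(−0.12×22.7)).
e^(−2.724) = 0.065612; denominator = 1 + 5.7257×0.065612 = 1.3757.
N = 3531/1.3757 = 2566.74.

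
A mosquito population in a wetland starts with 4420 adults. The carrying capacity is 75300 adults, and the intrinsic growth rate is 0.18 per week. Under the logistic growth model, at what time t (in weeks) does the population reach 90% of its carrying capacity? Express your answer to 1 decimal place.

27.6 weeks

A = (K − N₀)/N₀ = (75300 − 4420)/4420 = 16.036.
Solve 75300/(1 + 16.036·e^(−0.18t)) = 67770: 1 + 16.036·e^(−0.18t) = 1.1111, so e^(−0.18t) = 0.00692877.
−0.18·t = ln(0.00692877) = -4.9721, so t = 4.9721/0.18 = 27.623.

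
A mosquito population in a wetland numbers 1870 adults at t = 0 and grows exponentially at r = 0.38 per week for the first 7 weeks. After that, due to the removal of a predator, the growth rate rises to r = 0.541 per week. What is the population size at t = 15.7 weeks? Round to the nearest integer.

2959094 adults

Phase 1: N(7) = 1870·e^(0.38×7) = 1870·e^2.66 = 26734.1.
Phase 2 runs for 15.7 − 7 = 8.7 weeks at r = 0.541.
N(15.7) = 26734.1·e^(0.541×8.7) = 26734.1·e^4.707 = 2.959094×10^6.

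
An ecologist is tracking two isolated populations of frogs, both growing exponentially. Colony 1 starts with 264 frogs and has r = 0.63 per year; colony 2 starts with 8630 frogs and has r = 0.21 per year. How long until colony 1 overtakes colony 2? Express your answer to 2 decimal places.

Set 264·e^(0.63t) = 8630·e^(0.21t).
e^((0.63 − 0.21)t) = 8630/264 → e^(0.42·t) = 32.689.
0.42·t = ln(32.689) = 3.4871, so t = 3.4871/0.42 = 8.3025.

8.30 years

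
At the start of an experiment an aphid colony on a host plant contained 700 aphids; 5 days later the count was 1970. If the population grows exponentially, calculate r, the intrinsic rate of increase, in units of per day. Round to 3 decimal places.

From N(t) = N₀·e^(rt): e^(r·5) = 1970/700 = 2.8143.
r·5 = ln(2.8143) = 1.0347, so r = 1.0347/5 = 0.20694.

0.207 per day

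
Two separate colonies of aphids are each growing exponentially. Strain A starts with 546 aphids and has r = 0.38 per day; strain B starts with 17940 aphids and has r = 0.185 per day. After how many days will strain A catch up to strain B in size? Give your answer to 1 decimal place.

17.9 days

Set 546·e^(0.38t) = 17940·e^(0.185t).
e^((0.38 − 0.185)t) = 17940/546 → e^(0.195·t) = 32.857.
0.195·t = ln(32.857) = 3.4922, so t = 3.4922/0.195 = 17.909.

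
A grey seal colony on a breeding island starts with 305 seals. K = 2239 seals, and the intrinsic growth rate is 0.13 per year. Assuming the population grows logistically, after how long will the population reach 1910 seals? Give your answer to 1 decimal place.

A = (K − N₀)/N₀ = (2239 − 305)/305 = 6.341.
Solve 2239/(1 + 6.341·e^(−0.13t)) = 1910: 1 + 6.341·e^(−0.13t) = 1.1723, so e^(−0.13t) = 0.0271648.
−0.13·t = ln(0.0271648) = -3.6058, so t = 3.6058/0.13 = 27.737.

27.7 years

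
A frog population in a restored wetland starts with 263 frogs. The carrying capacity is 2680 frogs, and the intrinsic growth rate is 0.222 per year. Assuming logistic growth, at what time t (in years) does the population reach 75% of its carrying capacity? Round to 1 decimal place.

A = (K − N₀)/N₀ = (2680 − 263)/263 = 9.1901.
Solve 2680/(1 + 9.1901·e^(−0.222t)) = 2010: 1 + 9.1901·e^(−0.222t) = 1.3333, so e^(−0.222t) = 0.0362709.
−0.222·t = ln(0.0362709) = -3.3167, so t = 3.3167/0.222 = 14.94.

14.9 years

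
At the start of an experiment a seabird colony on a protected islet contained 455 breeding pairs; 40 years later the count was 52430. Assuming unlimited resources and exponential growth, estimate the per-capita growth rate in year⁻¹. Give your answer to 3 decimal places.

0.119 per year

From N(t) = N₀·e^(rt): e^(r·40) = 52430/455 = 115.23.
r·40 = ln(115.23) = 4.7469, so r = 4.7469/40 = 0.11867.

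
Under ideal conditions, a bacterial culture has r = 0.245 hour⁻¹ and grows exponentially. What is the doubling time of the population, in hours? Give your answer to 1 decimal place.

2.8 hours

Doubling time t_d = ln(2)/r = 0.6931/0.245 = 2.8292.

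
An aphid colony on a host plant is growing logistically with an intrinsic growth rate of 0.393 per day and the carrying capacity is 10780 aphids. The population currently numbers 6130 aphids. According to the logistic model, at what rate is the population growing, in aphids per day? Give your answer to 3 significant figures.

dN/dt = rN(1 − N/K) = 0.393 × 6130 × (1 − 6130/10780).
1 − 6130/10780 = 0.43135; dN/dt = 0.393 × 6130 × 0.43135 = 1039.2.

1040 aphids per day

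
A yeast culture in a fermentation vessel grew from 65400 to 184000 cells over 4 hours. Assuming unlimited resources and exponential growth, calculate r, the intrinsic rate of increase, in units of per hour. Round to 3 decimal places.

From N(t) = N₀·e^(rt): e^(r·4) = 184000/65400 = 2.8135.
r·4 = ln(2.8135) = 1.0344, so r = 1.0344/4 = 0.2586.

0.259 per hour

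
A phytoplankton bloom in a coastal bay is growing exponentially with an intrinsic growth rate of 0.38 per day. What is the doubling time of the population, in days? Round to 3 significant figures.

Doubling time t_d = ln(2)/r = 0.6931/0.38 = 1.8241.

1.82 days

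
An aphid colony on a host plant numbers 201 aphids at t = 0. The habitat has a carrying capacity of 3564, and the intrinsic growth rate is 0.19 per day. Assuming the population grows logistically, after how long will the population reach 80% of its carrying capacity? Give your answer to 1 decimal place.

22.1 days

A = (K − N₀)/N₀ = (3564 − 201)/201 = 16.731.
Solve 3564/(1 + 16.731·e^(−0.19t)) = 2851.2: 1 + 16.731·e^(−0.19t) = 1.25, so e^(−0.19t) = 0.014942.
−0.19·t = ln(0.014942) = -4.2036, so t = 4.2036/0.19 = 22.124.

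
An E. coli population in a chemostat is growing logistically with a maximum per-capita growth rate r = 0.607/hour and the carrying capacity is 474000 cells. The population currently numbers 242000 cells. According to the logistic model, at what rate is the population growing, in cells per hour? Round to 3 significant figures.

71900 cells per hour

dN/dt = rN(1 − N/K) = 0.607 × 242000 × (1 − 242000/474000).
1 − 242000/474000 = 0.48945; dN/dt = 0.607 × 242000 × 0.48945 = 71897.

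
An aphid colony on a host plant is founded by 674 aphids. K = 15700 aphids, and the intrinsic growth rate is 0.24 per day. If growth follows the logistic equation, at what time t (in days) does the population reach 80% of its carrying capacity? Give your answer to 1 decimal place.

A = (K − N₀)/N₀ = (15700 − 674)/674 = 22.294.
Solve 15700/(1 + 22.294·e^(−0.24t)) = 12560: 1 + 22.294·e^(−0.24t) = 1.25, so e^(−0.24t) = 0.0112139.
−0.24·t = ln(0.0112139) = -4.4906, so t = 4.4906/0.24 = 18.711.

18.7 days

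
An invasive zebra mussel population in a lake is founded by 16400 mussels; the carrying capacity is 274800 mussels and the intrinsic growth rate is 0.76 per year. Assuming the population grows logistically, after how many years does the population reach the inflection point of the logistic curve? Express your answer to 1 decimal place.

Logistic growth is fastest at N = K/2 = 137400.
A = (K − N₀)/N₀ = 15.756. Set K/(1 + A·e^(−rt)) = K/2 → A·e^(−rt) = 1.
e^(−0.76t) = 1/15.756 = 0.0634675, so t = ln(15.756)/0.76 = 2.7572/0.76 = 3.6279.

3.6 years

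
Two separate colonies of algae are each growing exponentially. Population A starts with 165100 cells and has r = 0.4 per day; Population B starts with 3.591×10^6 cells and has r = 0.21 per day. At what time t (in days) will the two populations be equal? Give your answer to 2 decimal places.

Set 165100·e^(0.4t) = 3.591×10^6·e^(0.21t).
e^((0.4 − 0.21)t) = 3.591×10^6/165100 → e^(0.19·t) = 21.75.
0.19·t = ln(21.75) = 3.0796, so t = 3.0796/0.19 = 16.209.

16.21 days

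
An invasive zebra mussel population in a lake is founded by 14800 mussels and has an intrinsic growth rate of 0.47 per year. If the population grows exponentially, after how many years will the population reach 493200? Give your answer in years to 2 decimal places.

Set N₀·e^(rt) = 493200: e^(0.47·t) = 493200/14800 = 33.324.
0.47·t = ln(33.324) = 3.5063, so t = 3.5063/0.47 = 7.4602.

7.46 years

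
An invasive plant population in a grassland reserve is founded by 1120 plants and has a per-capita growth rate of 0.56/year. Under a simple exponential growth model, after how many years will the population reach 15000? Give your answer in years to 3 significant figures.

Set N₀·e^(rt) = 15000: e^(0.56·t) = 15000/1120 = 13.393.
0.56·t = ln(13.393) = 2.5947, so t = 2.5947/0.56 = 4.6334.

4.63 years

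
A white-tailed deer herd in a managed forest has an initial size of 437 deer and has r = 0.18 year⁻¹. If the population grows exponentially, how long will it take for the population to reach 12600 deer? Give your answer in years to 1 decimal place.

Set N₀·e^(rt) = 12600: e^(0.18·t) = 12600/437 = 28.833.
0.18·t = ln(28.833) = 3.3615, so t = 3.3615/0.18 = 18.675.

18.7 years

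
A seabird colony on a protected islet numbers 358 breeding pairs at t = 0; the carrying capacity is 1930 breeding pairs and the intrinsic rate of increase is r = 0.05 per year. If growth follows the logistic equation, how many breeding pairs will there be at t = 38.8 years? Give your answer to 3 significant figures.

A = (K − N₀)/N₀ = (1930 − 358)/358 = 4.3911.
N(t) = K/(1 + A·e^(−rt)) = 1930/(1 + 4.3911×e^(−0.05×38.8)).
e^(−1.94) = 0.1437; denominator = 1 + 4.3911×0.1437 = 1.631.
N = 1930/1.631 = 1183.31.

1180 breeding pairs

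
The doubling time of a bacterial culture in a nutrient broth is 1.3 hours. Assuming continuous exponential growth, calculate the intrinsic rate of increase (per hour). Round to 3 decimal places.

r = ln(2)/t_d = 0.6931/1.3 = 0.53319.

0.533 per hour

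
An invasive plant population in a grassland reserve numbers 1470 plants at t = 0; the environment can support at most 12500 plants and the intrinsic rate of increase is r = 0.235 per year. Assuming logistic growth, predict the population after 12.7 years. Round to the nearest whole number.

A = (K − N₀)/N₀ = (12500 − 1470)/1470 = 7.5034.
N(t) = K/(1 + A·e^(−rt)) = 12500/(1 + 7.5034×e^(−0.235×12.7)).
e^(−2.984) = 0.050565; denominator = 1 + 7.5034×0.050565 = 1.3794.
N = 12500/1.3794 = 9061.86.

9062 plants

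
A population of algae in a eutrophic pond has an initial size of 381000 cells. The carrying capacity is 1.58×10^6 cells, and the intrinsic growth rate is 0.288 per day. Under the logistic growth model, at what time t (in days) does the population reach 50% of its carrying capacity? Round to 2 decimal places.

3.98 days

A = (K − N₀)/N₀ = (1.58×10^6 − 381000)/381000 = 3.147.
Solve 1.58×10^6/(1 + 3.147·e^(−0.288t)) = 790000: 1 + 3.147·e^(−0.288t) = 2, so e^(−0.288t) = 0.317765.
−0.288·t = ln(0.317765) = -1.1464, so t = 1.1464/0.288 = 3.9807.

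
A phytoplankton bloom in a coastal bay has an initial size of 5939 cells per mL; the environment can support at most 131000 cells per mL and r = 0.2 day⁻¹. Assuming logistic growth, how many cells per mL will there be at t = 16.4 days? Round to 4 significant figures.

73090 cells per mL

A = (K − N₀)/N₀ = (131000 − 5939)/5939 = 21.058.
N(t) = K/(1 + A·e^(−rt)) = 131000/(1 + 21.058×e^(−0.2×16.4)).
e^(−3.28) = 0.037628; denominator = 1 + 21.058×0.037628 = 1.7924.
N = 131000/1.7924 = 73088.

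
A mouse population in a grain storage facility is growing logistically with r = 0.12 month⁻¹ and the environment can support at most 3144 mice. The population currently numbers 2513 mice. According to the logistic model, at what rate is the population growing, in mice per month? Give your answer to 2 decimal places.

60.52 mice per month

dN/dt = rN(1 − N/K) = 0.12 × 2513 × (1 − 2513/3144).
1 − 2513/3144 = 0.2007; dN/dt = 0.12 × 2513 × 0.2007 = 60.523.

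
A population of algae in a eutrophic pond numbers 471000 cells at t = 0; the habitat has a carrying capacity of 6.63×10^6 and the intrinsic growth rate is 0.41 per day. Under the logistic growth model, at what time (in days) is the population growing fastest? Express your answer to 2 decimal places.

Logistic growth is fastest at N = K/2 = 3.315×10^6.
A = (K − N₀)/N₀ = 13.076. Set K/(1 + A·e^(−rt)) = K/2 → A·e^(−rt) = 1.
e^(−0.41t) = 1/13.076 = 0.0764735, so t = ln(13.076)/0.41 = 2.5708/0.41 = 6.2703.

6.27 days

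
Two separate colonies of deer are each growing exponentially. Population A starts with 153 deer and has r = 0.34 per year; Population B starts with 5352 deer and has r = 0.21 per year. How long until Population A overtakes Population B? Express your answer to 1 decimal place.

27.3 years

Set 153·e^(0.34t) = 5352·e^(0.21t).
e^((0.34 − 0.21)t) = 5352/153 → e^(0.13·t) = 34.98.
0.13·t = ln(34.98) = 3.5548, so t = 3.5548/0.13 = 27.345.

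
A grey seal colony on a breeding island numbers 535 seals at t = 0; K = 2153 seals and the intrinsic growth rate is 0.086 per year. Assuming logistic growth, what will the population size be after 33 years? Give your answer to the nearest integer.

A = (K − N₀)/N₀ = (2153 − 535)/535 = 3.0243.
N(t) = K/(1 + A·e^(−rt)) = 2153/(1 + 3.0243×e^(−0.086×33)).
e^(−2.838) = 0.058543; denominator = 1 + 3.0243×0.058543 = 1.1771.
N = 2153/1.1771 = 1829.15.

1829 seals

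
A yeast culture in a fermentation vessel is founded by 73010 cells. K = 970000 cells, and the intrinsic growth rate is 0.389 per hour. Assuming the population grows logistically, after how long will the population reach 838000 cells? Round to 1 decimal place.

11.2 hours

A = (K − N₀)/N₀ = (970000 − 73010)/73010 = 12.286.
Solve 970000/(1 + 12.286·e^(−0.389t)) = 838000: 1 + 12.286·e^(−0.389t) = 1.1575, so e^(−0.389t) = 0.0128211.
−0.389·t = ln(0.0128211) = -4.3567, so t = 4.3567/0.389 = 11.2.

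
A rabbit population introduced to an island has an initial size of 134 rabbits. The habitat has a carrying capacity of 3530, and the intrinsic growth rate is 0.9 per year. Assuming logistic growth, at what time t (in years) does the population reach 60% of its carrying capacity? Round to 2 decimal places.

4.04 years

A = (K − N₀)/N₀ = (3530 − 134)/134 = 25.343.
Solve 3530/(1 + 25.343·e^(−0.9t)) = 2118: 1 + 25.343·e^(−0.9t) = 1.6667, so e^(−0.9t) = 0.0263055.
−0.9·t = ln(0.0263055) = -3.638, so t = 3.638/0.9 = 4.0422.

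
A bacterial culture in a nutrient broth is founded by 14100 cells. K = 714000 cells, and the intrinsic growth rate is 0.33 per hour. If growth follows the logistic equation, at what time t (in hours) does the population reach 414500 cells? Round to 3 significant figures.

A = (K − N₀)/N₀ = (714000 − 14100)/14100 = 49.638.
Solve 714000/(1 + 49.638·e^(−0.33t)) = 414500: 1 + 49.638·e^(−0.33t) = 1.7226, so e^(−0.33t) = 0.0145564.
−0.33·t = ln(0.0145564) = -4.2297, so t = 4.2297/0.33 = 12.817.

12.8 hours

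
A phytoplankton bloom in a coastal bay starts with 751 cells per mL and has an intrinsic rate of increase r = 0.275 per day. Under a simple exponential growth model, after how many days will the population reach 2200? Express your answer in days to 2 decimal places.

3.91 days

Set N₀·e^(rt) = 2200: e^(0.275·t) = 2200/751 = 2.9294.
0.275·t = ln(2.9294) = 1.0748, so t = 1.0748/0.275 = 3.9084.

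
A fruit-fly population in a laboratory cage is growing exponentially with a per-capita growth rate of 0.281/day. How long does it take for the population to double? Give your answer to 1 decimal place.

2.5 days

Doubling time t_d = ln(2)/r = 0.6931/0.281 = 2.4667.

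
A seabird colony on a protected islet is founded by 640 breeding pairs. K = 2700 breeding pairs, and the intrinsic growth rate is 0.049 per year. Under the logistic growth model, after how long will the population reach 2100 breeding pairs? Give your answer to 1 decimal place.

49.4 years

A = (K − N₀)/N₀ = (2700 − 640)/640 = 3.2188.
Solve 2700/(1 + 3.2188·e^(−0.049t)) = 2100: 1 + 3.2188·e^(−0.049t) = 1.2857, so e^(−0.049t) = 0.0887656.
−0.049·t = ln(0.0887656) = -2.4218, so t = 2.4218/0.049 = 49.424.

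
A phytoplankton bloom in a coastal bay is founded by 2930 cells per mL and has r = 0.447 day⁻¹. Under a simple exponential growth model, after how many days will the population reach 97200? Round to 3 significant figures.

Set N₀·e^(rt) = 97200: e^(0.447·t) = 97200/2930 = 33.174.
0.447·t = ln(33.174) = 3.5018, so t = 3.5018/0.447 = 7.8339.

7.83 days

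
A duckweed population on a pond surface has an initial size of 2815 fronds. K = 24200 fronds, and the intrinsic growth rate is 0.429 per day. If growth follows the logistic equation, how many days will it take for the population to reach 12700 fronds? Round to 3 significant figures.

4.96 days

A = (K − N₀)/N₀ = (24200 − 2815)/2815 = 7.5968.
Solve 24200/(1 + 7.5968·e^(−0.429t)) = 12700: 1 + 7.5968·e^(−0.429t) = 1.9055, so e^(−0.429t) = 0.119196.
−0.429·t = ln(0.119196) = -2.127, so t = 2.127/0.429 = 4.958.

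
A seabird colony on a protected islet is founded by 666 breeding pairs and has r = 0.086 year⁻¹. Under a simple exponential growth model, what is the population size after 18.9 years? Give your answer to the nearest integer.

3384 breeding pairs

N(t) = N₀·e^(rt) = 666 × e^(0.086×18.9) = 666 × e^1.625.
e^1.625 ≈ 5.0805, so N ≈ 666 × 5.0805 = 3383.58.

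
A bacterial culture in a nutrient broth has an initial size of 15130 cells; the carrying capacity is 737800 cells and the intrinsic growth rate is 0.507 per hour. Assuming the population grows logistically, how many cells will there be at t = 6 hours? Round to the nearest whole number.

224924 cells

A = (K − N₀)/N₀ = (737800 − 15130)/15130 = 47.764.
N(t) = K/(1 + A·e^(−rt)) = 737800/(1 + 47.764×e^(−0.507×6)).
e^(−3.042) = 0.047739; denominator = 1 + 47.764×0.047739 = 3.2802.
N = 737800/3.2802 = 224924.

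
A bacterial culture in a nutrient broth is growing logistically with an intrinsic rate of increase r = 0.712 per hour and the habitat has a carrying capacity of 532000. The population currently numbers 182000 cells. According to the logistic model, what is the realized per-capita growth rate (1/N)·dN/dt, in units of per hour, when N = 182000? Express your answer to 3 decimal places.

0.468 per hour

(1/N)·dN/dt = r(1 − N/K) = 0.712 × (1 − 182000/532000).
= 0.712 × 0.65789 = 0.46842.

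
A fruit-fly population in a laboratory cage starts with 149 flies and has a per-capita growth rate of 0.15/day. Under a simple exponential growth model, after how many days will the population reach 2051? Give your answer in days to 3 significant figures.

17.5 days

Set N₀·e^(rt) = 2051: e^(0.15·t) = 2051/149 = 13.765.
0.15·t = ln(13.765) = 2.6221, so t = 2.6221/0.15 = 17.481.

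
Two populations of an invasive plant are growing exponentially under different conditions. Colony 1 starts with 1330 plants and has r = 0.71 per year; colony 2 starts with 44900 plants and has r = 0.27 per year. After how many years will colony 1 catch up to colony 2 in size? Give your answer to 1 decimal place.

Set 1330·e^(0.71t) = 44900·e^(0.27t).
e^((0.71 − 0.27)t) = 44900/1330 → e^(0.44·t) = 33.759.
0.44·t = ln(33.759) = 3.5193, so t = 3.5193/0.44 = 7.9983.

8.0 years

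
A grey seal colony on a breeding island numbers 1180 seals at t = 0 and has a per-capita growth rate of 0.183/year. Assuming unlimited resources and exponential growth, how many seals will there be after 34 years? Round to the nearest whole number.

594377 seals

N(t) = N₀·e^(rt) = 1180 × e^(0.183×34) = 1180 × e^6.222.
e^6.222 ≈ 503.71, so N ≈ 1180 × 503.71 = 594377.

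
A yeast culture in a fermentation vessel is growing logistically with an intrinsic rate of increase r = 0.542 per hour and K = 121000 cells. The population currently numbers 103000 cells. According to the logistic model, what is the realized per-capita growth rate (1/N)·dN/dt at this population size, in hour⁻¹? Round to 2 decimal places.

(1/N)·dN/dt = r(1 − N/K) = 0.542 × (1 − 103000/121000).
= 0.542 × 0.14876 = 0.080628.

0.08 per hour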